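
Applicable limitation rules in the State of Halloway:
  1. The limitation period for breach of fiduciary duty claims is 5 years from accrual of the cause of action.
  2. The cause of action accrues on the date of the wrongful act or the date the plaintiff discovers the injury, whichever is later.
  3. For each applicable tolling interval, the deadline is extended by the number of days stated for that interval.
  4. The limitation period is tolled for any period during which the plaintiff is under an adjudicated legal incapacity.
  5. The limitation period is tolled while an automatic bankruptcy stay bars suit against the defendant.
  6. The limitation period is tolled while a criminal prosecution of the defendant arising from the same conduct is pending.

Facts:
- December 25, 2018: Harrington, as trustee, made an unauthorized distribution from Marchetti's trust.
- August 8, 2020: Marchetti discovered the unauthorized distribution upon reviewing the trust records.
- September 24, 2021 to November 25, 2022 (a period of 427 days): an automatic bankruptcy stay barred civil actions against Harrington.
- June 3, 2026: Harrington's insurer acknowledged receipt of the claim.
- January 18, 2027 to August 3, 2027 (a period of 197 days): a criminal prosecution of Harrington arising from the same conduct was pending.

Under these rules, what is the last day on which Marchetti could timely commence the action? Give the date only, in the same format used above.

The claim accrued on August 8, 2020 — the later of the December 25, 2018 act and the August 8, 2020 discovery.
Adding the 5 years base period to August 8, 2020 gives a deadline of August 8, 2025, before any tolling.
Because the automatic bankruptcy stay ran from September 24, 2021 to November 25, 2022, the deadline is extended by 427 days to October 9, 2026.
By the time the pending criminal prosecution began on January 18, 2027, the limitation period had already expired on October 9, 2026; that interval cannot revive it.
None of the other events listed affects the running of the period under the stated rules.

October 9, 2026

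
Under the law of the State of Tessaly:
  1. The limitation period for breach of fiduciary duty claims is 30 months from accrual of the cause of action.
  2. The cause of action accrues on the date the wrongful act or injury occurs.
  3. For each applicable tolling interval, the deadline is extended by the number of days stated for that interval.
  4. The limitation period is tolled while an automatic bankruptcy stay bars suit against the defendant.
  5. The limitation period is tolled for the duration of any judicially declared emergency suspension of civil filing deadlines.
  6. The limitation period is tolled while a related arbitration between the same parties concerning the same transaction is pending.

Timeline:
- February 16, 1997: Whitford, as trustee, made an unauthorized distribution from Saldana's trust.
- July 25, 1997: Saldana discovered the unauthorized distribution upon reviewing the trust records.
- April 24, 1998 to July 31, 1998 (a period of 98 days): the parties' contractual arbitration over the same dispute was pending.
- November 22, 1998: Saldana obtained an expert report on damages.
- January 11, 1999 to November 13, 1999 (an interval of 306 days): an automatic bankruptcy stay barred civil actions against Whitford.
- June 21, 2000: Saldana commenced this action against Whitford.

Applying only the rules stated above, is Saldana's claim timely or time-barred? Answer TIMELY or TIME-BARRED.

TIMELY

Accrual is governed by the date of the act, so the period began to run on February 16, 1997; the later discovery on July 25, 1997 is irrelevant under the stated rule.
Adding the 30 months base period to February 16, 1997 gives a deadline of August 16, 1999, before any tolling.
The period was tolled for 98 days by the pending related arbitration (April 24, 1998 to July 31, 1998), pushing the deadline to November 22, 1999.
The automatic bankruptcy stay from January 11, 1999 to November 13, 1999 tolled the period for 306 days, extending the deadline to September 23, 2000.
The other events in the timeline have no effect on the limitation period under the stated rules.
Filing on June 21, 2000 beat the September 23, 2000 deadline — the action is timely.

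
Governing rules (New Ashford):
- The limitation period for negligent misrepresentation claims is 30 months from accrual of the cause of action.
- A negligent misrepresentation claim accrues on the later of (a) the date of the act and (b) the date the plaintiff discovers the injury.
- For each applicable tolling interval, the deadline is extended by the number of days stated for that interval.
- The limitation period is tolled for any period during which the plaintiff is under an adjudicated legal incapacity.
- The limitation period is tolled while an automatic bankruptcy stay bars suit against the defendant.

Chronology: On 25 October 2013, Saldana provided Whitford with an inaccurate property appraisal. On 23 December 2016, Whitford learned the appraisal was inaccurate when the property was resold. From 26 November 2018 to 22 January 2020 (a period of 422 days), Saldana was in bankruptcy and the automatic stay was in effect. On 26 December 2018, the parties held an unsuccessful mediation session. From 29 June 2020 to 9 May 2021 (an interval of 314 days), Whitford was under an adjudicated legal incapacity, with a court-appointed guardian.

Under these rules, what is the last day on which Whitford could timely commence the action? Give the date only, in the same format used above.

The claim accrued on 23 December 2016 — the later of the 25 October 2013 act and the 23 December 2016 discovery.
Adding the 30 months base period to 23 December 2016 gives a deadline of 23 June 2019, before any tolling.
Because the automatic bankruptcy stay ran from 26 November 2018 to 22 January 2020, the deadline is extended by 422 days to 18 August 2020.
The plaintiff's legal incapacity from 29 June 2020 to 9 May 2021 tolled the period for 314 days, extending the deadline to 28 June 2021.
None of the other events listed affects the running of the period under the stated rules.

28 June 2021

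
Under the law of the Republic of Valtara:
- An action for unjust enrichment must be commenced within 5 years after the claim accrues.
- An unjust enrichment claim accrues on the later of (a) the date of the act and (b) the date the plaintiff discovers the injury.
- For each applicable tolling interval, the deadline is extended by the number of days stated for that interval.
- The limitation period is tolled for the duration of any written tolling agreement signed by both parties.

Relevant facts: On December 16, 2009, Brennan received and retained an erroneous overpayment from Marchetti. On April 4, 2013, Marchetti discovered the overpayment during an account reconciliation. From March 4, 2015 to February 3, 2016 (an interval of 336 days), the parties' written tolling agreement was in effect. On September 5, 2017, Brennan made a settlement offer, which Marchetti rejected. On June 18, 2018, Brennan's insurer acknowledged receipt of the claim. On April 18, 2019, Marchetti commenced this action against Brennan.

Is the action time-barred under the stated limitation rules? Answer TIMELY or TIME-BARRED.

TIME-BARRED

The claim accrued on April 4, 2013 — the later of the December 16, 2009 act and the April 4, 2013 discovery.
Adding the 5 years base period to April 4, 2013 gives a deadline of April 4, 2018, before any tolling.
The period was tolled for 336 days by the written tolling agreement (March 4, 2015 to February 3, 2016), pushing the deadline to March 6, 2019.
Nothing else in the chronology tolls or restarts the period.
Marchetti filed on April 18, 2019, after the March 6, 2019 deadline, so the action is time-barred.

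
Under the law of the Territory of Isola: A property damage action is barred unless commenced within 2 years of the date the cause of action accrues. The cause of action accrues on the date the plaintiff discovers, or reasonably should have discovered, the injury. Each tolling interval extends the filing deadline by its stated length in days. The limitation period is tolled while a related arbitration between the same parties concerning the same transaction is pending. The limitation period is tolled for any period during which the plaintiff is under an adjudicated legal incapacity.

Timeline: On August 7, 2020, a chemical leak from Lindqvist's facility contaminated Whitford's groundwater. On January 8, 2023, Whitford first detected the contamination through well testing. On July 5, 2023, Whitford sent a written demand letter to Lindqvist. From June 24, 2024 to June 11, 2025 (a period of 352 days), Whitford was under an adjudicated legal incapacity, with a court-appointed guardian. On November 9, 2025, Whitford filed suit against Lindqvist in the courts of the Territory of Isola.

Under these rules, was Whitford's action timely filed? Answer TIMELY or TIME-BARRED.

Under the discovery rule, the claim accrued on January 8, 2023, when Whitford discovered the injury — not on the August 7, 2020 date of the underlying act.
Adding the 2 years base period to January 8, 2023 gives a deadline of January 8, 2025, before any tolling.
Because the plaintiff's legal incapacity ran from June 24, 2024 to June 11, 2025, the deadline is extended by 352 days to December 26, 2025.
The other events in the timeline have no effect on the limitation period under the stated rules.
Whitford filed on November 9, 2025, before the December 26, 2025 deadline, so the action is timely.

TIMELY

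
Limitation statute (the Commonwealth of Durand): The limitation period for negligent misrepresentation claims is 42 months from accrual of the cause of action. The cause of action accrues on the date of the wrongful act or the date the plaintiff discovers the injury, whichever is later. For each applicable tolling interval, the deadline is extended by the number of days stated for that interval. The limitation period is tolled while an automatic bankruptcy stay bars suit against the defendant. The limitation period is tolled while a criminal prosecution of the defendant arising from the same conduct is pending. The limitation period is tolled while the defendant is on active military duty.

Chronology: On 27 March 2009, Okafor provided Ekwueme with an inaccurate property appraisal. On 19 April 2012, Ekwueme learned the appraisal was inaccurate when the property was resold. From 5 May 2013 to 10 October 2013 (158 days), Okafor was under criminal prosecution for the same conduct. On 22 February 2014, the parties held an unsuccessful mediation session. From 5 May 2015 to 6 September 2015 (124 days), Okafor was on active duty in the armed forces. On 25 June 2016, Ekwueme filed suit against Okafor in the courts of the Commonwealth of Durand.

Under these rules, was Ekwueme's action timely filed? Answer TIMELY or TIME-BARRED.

TIMELY

Taking the later of the act (27 March 2009) and discovery (19 April 2012), the claim accrued on 19 April 2012.
Adding the 42 months base period to 19 April 2012 gives a deadline of 19 October 2015, before any tolling.
The period was tolled for 158 days by the pending criminal prosecution (5 May 2013 to 10 October 2013), pushing the deadline to 25 March 2016.
Because the defendant's active military service ran from 5 May 2015 to 6 September 2015, the deadline is extended by 124 days to 27 July 2016.
None of the other events listed affects the running of the period under the stated rules.
Ekwueme filed on 25 June 2016, before the 27 July 2016 deadline, so the action is timely.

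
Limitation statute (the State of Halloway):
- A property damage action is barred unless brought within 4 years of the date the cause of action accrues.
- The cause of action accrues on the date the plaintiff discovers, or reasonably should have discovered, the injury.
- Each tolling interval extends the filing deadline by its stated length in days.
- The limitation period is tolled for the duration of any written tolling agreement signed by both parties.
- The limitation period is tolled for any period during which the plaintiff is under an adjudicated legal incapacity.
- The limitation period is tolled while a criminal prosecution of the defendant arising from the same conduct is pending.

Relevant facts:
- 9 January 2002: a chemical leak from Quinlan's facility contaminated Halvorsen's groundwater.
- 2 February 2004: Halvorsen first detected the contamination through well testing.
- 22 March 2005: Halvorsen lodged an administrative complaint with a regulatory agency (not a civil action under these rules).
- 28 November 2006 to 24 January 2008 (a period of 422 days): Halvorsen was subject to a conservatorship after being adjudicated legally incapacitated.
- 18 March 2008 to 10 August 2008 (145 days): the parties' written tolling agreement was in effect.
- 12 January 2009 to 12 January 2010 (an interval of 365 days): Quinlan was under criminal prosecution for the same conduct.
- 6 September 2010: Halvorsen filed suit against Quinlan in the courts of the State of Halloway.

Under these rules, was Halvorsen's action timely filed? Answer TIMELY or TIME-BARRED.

Under the discovery rule, the claim accrued on 2 February 2004, when Halvorsen discovered the injury — not on the 9 January 2002 date of the underlying act.
The untolled deadline — 4 years after 2 February 2004 — is 2 February 2008.
Because the plaintiff's legal incapacity ran from 28 November 2006 to 24 January 2008, the deadline is extended by 422 days to 30 March 2009.
The period was tolled for 145 days by the written tolling agreement (18 March 2008 to 10 August 2008), pushing the deadline to 22 August 2009.
The pending criminal prosecution from 12 January 2009 to 12 January 2010 tolled the period for 365 days, extending the deadline to 22 August 2010.
Nothing else in the chronology tolls or restarts the period.
Halvorsen filed on 6 September 2010, after the 22 August 2010 deadline, so the action is time-barred.

TIME-BARRED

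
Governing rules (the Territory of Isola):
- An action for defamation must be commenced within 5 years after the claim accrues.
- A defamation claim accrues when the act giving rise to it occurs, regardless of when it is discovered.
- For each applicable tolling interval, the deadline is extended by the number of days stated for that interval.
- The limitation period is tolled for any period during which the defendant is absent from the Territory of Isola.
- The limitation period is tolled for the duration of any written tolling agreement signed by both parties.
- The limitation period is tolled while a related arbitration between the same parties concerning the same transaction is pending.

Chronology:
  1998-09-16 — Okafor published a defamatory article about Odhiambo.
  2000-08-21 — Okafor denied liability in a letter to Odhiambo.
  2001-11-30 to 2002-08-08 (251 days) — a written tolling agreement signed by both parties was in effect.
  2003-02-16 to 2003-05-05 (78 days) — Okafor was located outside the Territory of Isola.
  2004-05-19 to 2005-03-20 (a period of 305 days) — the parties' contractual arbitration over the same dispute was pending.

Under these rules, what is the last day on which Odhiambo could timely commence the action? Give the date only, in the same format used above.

2005-06-11

The claim accrued on 1998-09-16, when the wrongful act occurred.
Adding the 5 years base period to 1998-09-16 gives a deadline of 2003-09-16, before any tolling.
The written tolling agreement from 2001-11-30 to 2002-08-08 tolled the period for 251 days, extending the deadline to 2004-05-24.
Because the defendant's absence from the jurisdiction ran from 2003-02-16 to 2003-05-05, the deadline is extended by 78 days to 2004-08-10.
Because the pending related arbitration ran from 2004-05-19 to 2005-03-20, the deadline is extended by 305 days to 2005-06-11.
None of the other events listed affects the running of the period under the stated rules.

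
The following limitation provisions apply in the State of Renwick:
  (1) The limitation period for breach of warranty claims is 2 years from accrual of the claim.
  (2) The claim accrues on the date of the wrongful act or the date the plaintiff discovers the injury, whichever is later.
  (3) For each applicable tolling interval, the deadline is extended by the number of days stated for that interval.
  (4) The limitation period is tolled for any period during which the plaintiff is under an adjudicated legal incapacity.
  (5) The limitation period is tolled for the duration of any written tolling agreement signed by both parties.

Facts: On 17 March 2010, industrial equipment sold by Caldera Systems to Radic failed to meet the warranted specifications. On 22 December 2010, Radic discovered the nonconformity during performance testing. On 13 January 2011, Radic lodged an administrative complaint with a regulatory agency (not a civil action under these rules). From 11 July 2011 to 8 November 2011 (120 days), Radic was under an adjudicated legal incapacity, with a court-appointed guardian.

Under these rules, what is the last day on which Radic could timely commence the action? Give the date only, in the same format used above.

Taking the later of the act (17 March 2010) and discovery (22 December 2010), the claim accrued on 22 December 2010.
The untolled deadline — 2 years after 22 December 2010 — is 22 December 2012.
Because the plaintiff's legal incapacity ran from 11 July 2011 to 8 November 2011, the deadline is extended by 120 days to 21 April 2013.
The other events in the timeline have no effect on the limitation period under the stated rules.

21 April 2013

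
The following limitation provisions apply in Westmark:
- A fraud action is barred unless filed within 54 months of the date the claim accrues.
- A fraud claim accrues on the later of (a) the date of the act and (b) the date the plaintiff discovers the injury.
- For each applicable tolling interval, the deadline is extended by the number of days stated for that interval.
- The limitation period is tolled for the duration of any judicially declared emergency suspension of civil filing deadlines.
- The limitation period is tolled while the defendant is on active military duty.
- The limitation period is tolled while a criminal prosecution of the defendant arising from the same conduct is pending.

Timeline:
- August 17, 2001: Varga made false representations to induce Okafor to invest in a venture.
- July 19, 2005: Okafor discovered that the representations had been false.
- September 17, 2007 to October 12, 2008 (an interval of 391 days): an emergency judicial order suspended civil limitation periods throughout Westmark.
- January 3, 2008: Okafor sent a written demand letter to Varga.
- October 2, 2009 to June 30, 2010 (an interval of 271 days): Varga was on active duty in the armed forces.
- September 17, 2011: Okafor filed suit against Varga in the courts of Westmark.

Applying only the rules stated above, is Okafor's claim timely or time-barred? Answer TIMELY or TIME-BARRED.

TIMELY

Because discovery on July 19, 2005 post-dates the August 17, 2001 act, accrual under the later-of rule falls on July 19, 2005.
54 months from July 19, 2005 is January 19, 2010.
Because the emergency suspension of filing deadlines ran from September 17, 2007 to October 12, 2008, the deadline is extended by 391 days to February 14, 2011.
The period was tolled for 271 days by the defendant's active military service (October 2, 2009 to June 30, 2010), pushing the deadline to November 12, 2011.
The other events in the timeline have no effect on the limitation period under the stated rules.
The September 17, 2011 filing precedes the November 12, 2011 deadline; the claim is timely.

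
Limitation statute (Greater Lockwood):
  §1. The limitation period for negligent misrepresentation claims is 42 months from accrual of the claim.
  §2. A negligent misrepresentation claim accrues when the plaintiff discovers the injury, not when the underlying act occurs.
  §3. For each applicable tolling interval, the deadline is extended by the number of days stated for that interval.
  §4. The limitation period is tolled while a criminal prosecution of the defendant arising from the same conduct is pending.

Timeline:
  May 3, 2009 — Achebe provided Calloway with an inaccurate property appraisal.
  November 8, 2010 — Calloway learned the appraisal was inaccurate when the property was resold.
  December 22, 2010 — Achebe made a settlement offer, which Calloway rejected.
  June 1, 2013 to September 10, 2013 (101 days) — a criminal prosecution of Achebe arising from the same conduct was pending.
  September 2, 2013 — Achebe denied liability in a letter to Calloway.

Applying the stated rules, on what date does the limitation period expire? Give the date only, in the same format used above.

Accrual is tied to discovery, so the period began on November 8, 2010 rather than on May 3, 2009 when the act occurred.
The untolled deadline — 42 months after November 8, 2010 — is May 8, 2014.
The period was tolled for 101 days by the pending criminal prosecution (June 1, 2013 to September 10, 2013), pushing the deadline to August 17, 2014.
Nothing else in the chronology tolls or restarts the period.

August 17, 2014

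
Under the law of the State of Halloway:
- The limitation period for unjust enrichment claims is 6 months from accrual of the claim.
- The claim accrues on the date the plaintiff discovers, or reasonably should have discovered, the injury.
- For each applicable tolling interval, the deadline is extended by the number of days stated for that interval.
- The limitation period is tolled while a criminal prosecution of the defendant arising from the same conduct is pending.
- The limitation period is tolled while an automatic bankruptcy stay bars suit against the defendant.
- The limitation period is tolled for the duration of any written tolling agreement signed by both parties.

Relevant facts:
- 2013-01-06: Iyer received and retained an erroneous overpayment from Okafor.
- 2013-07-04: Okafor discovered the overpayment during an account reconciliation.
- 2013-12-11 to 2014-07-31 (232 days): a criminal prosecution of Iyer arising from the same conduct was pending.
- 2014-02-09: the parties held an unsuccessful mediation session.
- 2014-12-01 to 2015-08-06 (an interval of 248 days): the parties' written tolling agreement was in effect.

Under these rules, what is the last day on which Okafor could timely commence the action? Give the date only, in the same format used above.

2014-08-24

Under the discovery rule, the claim accrued on 2013-07-04, when Okafor discovered the injury — not on the 2013-01-06 date of the underlying act.
Adding the 6 months base period to 2013-07-04 gives a deadline of 2014-01-04, before any tolling.
The pending criminal prosecution from 2013-12-11 to 2014-07-31 tolled the period for 232 days, extending the deadline to 2014-08-24.
By the time the written tolling agreement began on 2014-12-01, the limitation period had already expired on 2014-08-24; that interval cannot revive it.
The other events in the timeline have no effect on the limitation period under the stated rules.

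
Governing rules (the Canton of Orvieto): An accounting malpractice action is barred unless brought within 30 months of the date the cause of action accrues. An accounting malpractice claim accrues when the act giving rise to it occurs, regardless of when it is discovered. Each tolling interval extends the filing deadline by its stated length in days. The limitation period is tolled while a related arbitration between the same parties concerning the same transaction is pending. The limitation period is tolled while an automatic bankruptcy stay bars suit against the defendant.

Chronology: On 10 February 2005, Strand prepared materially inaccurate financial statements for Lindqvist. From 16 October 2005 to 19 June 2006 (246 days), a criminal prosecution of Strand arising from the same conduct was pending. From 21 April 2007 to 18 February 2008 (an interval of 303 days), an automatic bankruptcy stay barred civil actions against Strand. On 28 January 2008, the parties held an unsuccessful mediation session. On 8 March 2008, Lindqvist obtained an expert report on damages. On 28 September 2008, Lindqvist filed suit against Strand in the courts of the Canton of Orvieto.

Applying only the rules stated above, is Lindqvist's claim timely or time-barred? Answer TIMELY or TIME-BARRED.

The claim accrued on 10 February 2005, when the wrongful act occurred.
Adding the 30 months base period to 10 February 2005 gives a deadline of 10 August 2007, before any tolling.
Because the automatic bankruptcy stay ran from 21 April 2007 to 18 February 2008, the deadline is extended by 303 days to 8 June 2008.
The pending criminal prosecution from 16 October 2005 to 19 June 2006 does not toll the period, because no stated rule makes a criminal prosecution a tolling event.
None of the other events listed affects the running of the period under the stated rules.
Lindqvist filed on 28 September 2008, after the 8 June 2008 deadline, so the action is time-barred.

TIME-BARRED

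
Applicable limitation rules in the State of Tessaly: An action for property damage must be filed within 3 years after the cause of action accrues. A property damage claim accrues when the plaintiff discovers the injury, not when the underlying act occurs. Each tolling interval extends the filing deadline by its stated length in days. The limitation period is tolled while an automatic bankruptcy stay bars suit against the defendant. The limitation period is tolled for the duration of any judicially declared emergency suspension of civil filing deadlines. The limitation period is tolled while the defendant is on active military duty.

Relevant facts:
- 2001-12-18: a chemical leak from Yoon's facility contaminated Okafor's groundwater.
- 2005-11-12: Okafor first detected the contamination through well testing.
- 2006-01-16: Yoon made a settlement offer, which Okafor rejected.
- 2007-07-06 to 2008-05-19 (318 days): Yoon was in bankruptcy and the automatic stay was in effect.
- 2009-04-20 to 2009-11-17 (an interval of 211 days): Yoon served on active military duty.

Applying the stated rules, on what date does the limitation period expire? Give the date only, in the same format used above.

2010-04-25

The claim did not accrue until Okafor discovered the injury on 2005-11-12; the 2001-12-18 act date does not start the clock under the stated rule.
3 years from 2005-11-12 is 2008-11-12.
The automatic bankruptcy stay from 2007-07-06 to 2008-05-19 tolled the period for 318 days, extending the deadline to 2009-09-26.
Because the defendant's active military service ran from 2009-04-20 to 2009-11-17, the deadline is extended by 211 days to 2010-04-25.
The other events in the timeline have no effect on the limitation period under the stated rules.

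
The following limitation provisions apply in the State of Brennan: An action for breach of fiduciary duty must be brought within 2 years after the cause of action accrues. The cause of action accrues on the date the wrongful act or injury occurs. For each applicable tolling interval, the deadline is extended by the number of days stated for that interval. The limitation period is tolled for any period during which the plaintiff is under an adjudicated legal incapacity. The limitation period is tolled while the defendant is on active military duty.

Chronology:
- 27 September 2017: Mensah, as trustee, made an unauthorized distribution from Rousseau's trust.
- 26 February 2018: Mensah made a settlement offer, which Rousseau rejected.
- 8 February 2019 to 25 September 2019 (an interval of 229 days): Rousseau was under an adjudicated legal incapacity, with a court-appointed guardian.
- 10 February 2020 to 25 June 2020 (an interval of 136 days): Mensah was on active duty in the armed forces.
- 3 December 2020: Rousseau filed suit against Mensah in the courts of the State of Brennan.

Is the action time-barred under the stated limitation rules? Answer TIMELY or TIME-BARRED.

The claim accrued on 27 September 2017, when the wrongful act occurred.
Adding the 2 years base period to 27 September 2017 gives a deadline of 27 September 2019, before any tolling.
Because the plaintiff's legal incapacity ran from 8 February 2019 to 25 September 2019, the deadline is extended by 229 days to 13 May 2020.
Because the defendant's active military service ran from 10 February 2020 to 25 June 2020, the deadline is extended by 136 days to 26 September 2020.
Nothing else in the chronology tolls or restarts the period.
Rousseau filed on 3 December 2020, after the 26 September 2020 deadline, so the action is time-barred.

TIME-BARRED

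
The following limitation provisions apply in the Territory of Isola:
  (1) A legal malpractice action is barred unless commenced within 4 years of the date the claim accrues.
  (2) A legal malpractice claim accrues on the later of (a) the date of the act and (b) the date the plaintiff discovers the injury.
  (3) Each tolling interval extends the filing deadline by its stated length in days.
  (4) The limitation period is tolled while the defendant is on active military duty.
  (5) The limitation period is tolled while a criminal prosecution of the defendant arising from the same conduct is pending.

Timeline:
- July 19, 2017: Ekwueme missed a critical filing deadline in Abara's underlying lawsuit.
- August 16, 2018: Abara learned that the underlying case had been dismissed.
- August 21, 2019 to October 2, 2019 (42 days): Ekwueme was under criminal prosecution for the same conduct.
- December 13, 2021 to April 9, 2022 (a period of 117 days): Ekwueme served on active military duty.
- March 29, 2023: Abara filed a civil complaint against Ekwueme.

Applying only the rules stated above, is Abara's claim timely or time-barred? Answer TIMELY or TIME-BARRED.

TIME-BARRED

Taking the later of the act (July 19, 2017) and discovery (August 16, 2018), the claim accrued on August 16, 2018.
Adding the 4 years base period to August 16, 2018 gives a deadline of August 16, 2022, before any tolling.
The period was tolled for 42 days by the pending criminal prosecution (August 21, 2019 to October 2, 2019), pushing the deadline to September 27, 2022.
Because the defendant's active military service ran from December 13, 2021 to April 9, 2022, the deadline is extended by 117 days to January 22, 2023.
Filing on March 29, 2023 missed the January 22, 2023 deadline — the action is time-barred.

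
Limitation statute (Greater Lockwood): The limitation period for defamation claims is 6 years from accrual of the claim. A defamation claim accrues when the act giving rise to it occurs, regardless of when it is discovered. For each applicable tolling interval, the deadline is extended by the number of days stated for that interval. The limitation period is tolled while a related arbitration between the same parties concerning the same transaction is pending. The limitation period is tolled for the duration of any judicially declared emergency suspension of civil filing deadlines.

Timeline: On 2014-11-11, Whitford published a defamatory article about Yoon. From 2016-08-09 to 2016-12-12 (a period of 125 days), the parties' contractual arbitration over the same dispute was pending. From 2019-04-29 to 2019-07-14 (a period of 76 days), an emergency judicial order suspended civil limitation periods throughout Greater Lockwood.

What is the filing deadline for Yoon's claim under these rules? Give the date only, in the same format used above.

2021-05-31

The claim accrued on 2014-11-11, the date of the act.
Adding the 6 years base period to 2014-11-11 gives a deadline of 2020-11-11, before any tolling.
The period was tolled for 125 days by the pending related arbitration (2016-08-09 to 2016-12-12), pushing the deadline to 2021-03-16.
The emergency suspension of filing deadlines from 2019-04-29 to 2019-07-14 tolled the period for 76 days, extending the deadline to 2021-05-31.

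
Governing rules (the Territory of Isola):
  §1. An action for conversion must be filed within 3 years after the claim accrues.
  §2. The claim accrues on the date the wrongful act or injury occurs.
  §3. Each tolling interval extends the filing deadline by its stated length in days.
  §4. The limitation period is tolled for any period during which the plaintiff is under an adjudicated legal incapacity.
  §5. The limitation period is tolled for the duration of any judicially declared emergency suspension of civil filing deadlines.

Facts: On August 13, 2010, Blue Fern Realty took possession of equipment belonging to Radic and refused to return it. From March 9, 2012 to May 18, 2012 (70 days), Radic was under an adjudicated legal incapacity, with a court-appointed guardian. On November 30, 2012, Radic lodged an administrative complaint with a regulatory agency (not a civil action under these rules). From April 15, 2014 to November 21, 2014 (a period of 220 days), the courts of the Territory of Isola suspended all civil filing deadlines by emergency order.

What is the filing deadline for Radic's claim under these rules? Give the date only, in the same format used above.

October 22, 2013

The limitation period began to run on August 13, 2010.
Adding the 3 years base period to August 13, 2010 gives a deadline of August 13, 2013, before any tolling.
The period was tolled for 70 days by the plaintiff's legal incapacity (March 9, 2012 to May 18, 2012), pushing the deadline to October 22, 2013.
By the time the emergency suspension of filing deadlines began on April 15, 2014, the limitation period had already expired on October 22, 2013; that interval cannot revive it.
Nothing else in the chronology tolls or restarts the period.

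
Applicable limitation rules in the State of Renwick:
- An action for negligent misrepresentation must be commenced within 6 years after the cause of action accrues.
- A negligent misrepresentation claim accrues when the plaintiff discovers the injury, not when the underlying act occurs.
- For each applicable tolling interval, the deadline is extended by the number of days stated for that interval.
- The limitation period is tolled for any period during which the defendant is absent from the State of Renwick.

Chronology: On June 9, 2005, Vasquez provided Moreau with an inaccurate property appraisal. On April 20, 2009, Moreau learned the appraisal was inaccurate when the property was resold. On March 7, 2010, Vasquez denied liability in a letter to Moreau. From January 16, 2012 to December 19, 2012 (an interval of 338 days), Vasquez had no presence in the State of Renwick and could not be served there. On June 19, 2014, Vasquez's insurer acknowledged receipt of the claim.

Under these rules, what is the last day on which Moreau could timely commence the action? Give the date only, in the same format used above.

March 23, 2016

Accrual is tied to discovery, so the period began on April 20, 2009 rather than on June 9, 2005 when the act occurred.
6 years from April 20, 2009 is April 20, 2015.
Because the defendant's absence from the jurisdiction ran from January 16, 2012 to December 19, 2012, the deadline is extended by 338 days to March 23, 2016.
None of the other events listed affects the running of the period under the stated rules.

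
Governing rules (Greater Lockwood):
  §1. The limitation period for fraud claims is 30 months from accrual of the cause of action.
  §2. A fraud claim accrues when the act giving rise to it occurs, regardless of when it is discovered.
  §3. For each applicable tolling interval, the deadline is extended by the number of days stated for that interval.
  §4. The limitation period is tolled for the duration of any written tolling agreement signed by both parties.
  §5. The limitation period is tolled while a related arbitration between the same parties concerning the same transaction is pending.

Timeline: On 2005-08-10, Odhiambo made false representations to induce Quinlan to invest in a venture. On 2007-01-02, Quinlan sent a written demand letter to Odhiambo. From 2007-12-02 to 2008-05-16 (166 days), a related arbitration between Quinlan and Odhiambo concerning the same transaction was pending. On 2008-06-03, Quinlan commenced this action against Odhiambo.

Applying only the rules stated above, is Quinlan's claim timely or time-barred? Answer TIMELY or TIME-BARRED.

TIMELY

The claim accrued on 2005-08-10, when the wrongful act occurred.
Adding the 30 months base period to 2005-08-10 gives a deadline of 2008-02-10, before any tolling.
Because the pending related arbitration ran from 2007-12-02 to 2008-05-16, the deadline is extended by 166 days to 2008-07-25.
None of the other events listed affects the running of the period under the stated rules.
The 2008-06-03 filing precedes the 2008-07-25 deadline; the claim is timely.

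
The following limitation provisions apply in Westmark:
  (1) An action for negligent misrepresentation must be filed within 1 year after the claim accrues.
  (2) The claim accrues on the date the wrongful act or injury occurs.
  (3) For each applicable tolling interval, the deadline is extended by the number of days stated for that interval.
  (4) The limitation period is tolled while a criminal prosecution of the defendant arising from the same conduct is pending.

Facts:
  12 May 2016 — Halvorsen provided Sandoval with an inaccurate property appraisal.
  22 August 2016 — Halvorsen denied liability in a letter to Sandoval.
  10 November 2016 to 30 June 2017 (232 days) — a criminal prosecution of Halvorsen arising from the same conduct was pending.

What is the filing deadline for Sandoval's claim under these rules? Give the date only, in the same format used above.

The claim accrued on 12 May 2016, the date of the act.
Adding the 1 year base period to 12 May 2016 gives a deadline of 12 May 2017, before any tolling.
The pending criminal prosecution from 10 November 2016 to 30 June 2017 tolled the period for 232 days, extending the deadline to 30 December 2017.
The other events in the timeline have no effect on the limitation period under the stated rules.

30 December 2017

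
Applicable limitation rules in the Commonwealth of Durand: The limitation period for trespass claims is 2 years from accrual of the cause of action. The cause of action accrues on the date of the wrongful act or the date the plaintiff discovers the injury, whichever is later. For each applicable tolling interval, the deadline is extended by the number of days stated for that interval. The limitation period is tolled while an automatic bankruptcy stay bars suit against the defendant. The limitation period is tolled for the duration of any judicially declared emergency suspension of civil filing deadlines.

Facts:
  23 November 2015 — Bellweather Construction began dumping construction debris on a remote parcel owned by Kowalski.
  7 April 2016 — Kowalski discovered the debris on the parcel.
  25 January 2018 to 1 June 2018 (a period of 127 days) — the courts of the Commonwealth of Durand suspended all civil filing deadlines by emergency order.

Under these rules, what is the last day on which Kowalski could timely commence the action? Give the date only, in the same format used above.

12 August 2018

Taking the later of the act (23 November 2015) and discovery (7 April 2016), the claim accrued on 7 April 2016.
Adding the 2 years base period to 7 April 2016 gives a deadline of 7 April 2018, before any tolling.
The emergency suspension of filing deadlines from 25 January 2018 to 1 June 2018 tolled the period for 127 days, extending the deadline to 12 August 2018.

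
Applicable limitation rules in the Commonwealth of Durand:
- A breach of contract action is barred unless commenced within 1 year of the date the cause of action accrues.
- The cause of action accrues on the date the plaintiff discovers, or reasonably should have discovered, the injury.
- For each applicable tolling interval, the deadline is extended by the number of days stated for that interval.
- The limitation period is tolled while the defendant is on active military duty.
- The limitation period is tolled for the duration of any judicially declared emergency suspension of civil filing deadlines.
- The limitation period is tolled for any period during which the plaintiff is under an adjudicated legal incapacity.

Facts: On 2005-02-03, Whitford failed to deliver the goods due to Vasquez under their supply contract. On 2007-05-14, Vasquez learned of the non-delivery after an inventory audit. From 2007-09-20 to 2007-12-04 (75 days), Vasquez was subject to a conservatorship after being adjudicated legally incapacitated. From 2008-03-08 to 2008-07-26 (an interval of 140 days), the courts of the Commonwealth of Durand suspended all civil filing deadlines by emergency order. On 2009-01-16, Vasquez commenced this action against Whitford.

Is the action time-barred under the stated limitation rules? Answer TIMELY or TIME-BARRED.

Accrual is tied to discovery, so the period began on 2007-05-14 rather than on 2005-02-03 when the act occurred.
Adding the 1 year base period to 2007-05-14 gives a deadline of 2008-05-14, before any tolling.
The period was tolled for 75 days by the plaintiff's legal incapacity (2007-09-20 to 2007-12-04), pushing the deadline to 2008-07-28.
The period was tolled for 140 days by the emergency suspension of filing deadlines (2008-03-08 to 2008-07-26), pushing the deadline to 2008-12-15.
Vasquez filed on 2009-01-16, after the 2008-12-15 deadline, so the action is time-barred.

TIME-BARRED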